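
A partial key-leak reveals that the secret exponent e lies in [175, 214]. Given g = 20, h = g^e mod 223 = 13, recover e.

Compute 20^175 mod 223 = 151, then multiply by 20 repeatedly:
  20^175=151  20^176=121  20^177=190  20^178=9  20^179=180
  20^180=32  20^181=194  20^182=89  20^183=219  20^184=143
  20^185=184  20^186=112  20^187=10  20^188=200  20^189=209
  20^190=166  20^191=198  20^192=169  20^193=35  20^194=31
  20^195=174  20^196=135  20^197=24  20^198=34  20^199=11
  20^200=220  20^201=163  20^202=138  20^203=84  20^204=119
  20^205=150  20^206=101  20^207=13
Found 13 at exponent 207.

207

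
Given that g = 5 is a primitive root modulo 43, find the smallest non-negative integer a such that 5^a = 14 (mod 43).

26

Baby-step giant-step with m = ceil(sqrt(42)) = 7.
Baby table (5^j mod 43 for j=0..6):
  0:1  1:5  2:25  3:39  4:23  5:29  6:16
Giant step factor: 5^(-7) ≡ 7 (mod 43).
Scan 14·7^i mod 43 for i = 0, 1, …:
  i=0: 14   i=1: 12   i=2: 41   i=3: 29
Match at i=3, j=5: a = 3·7 + 5 = 26.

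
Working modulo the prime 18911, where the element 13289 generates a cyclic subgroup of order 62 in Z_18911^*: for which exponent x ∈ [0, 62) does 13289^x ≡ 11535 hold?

50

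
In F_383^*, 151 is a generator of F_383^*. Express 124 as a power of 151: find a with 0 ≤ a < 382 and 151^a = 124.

Baby-step giant-step with m = ceil(sqrt(382)) = 20.
Baby table (151^j mod 383 for j=0..19):
  0:1  1:151  2:204  3:164  4:252  5:135  6:86  7:347
  8:309  9:316  10:224  11:120  12:119  13:351  14:147  15:366
  16:114  17:362  18:276  19:312
Giant step factor: 151^(-20) ≡ 128 (mod 383).
Scan 124·128^i mod 383 for i = 0, 1, …:
  i=0: 124   i=1: 169   i=2: 184   i=3: 189
  i=4: 63   i=5: 21   i=6: 7   i=7: 130
  i=8: 171   i=9: 57     …   i=14: 161
  i=15: 309
Match at i=15, j=8: a = 15·20 + 8 = 308.

308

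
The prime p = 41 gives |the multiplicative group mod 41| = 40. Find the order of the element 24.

The order of 24 must divide p − 1 = 40 = 2^3 · 5.
Divisors: 1, 2, 4, 5, 8, 10, 20, 40.
Check each in increasing order: 24^1 ≡ 24;  24^2 ≡ 2;  24^4 ≡ 4;  24^5 ≡ 14;  24^8 ≡ 16;  24^10 ≡ 32;  24^20 ≡ 40;  24^40 ≡ 1.
Smallest exponent giving 1 is 40.

40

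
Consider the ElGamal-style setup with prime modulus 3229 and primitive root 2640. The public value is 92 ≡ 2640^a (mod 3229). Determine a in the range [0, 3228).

270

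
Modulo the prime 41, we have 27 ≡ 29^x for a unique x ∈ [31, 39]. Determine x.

Compute 29^31 mod 41 = 26, then multiply by 29 repeatedly:
  29^31=26  29^32=16  29^33=13  29^34=8  29^35=27
Found 27 at exponent 35.

35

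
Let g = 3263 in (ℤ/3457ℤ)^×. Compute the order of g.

432

The order of 3263 must divide p − 1 = 3456 = 2^7 · 3^3.
Divisors: 1, 2, 3, 4, 6, 8, 9, 12, 16, 18, 24, 27, 32, 36, 48, 54, 64, 72, 96, 108, 128, 144, 192, 216, 288, 384, 432, 576, 864, 1152, 1728, 3456.
Check each in increasing order: 3263^1 ≡ 3263;  3263^2 ≡ 3066;  3263^3 ≡ 3257;  3263^4 ≡ 773;  3263^6 ≡ 1973;  3263^8 ≡ 2925;  3263^9 ≡ 2955;  3263^12 ≡ 147;  3263^16 ≡ 3007;  3263^18 ≡ 3100;  3263^24 ≡ 867;  3263^27 ≡ 2907;  3263^32 ≡ 1994;  3263^36 ≡ 2997;  3263^48 ≡ 1520;  3263^54 ≡ 1741;  3263^64 ≡ 486;  3263^72 ≡ 723;  3263^96 ≡ 1124;  3263^108 ≡ 2749;  3263^128 ≡ 1120;  3263^144 ≡ 722;  3263^192 ≡ 1571;  3263^216 ≡ 3456;  3263^288 ≡ 2734;  3263^384 ≡ 3200;  3263^432 ≡ 1.
Smallest exponent giving 1 is 432.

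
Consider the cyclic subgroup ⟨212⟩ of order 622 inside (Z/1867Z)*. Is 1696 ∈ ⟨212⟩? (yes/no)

yes

1696 ∈ ⟨212⟩ iff 1696^622 ≡ 1 (mod 1867), since |⟨212⟩| = 622.
1696^622 mod 1867 = 1.
Since 1 = 1, 1696 lies in the subgroup.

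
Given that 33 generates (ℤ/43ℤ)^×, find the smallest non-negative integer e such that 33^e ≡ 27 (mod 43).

Baby-step giant-step with m = ceil(sqrt(42)) = 7.
Baby table (33^j mod 43 for j=0..6):
  0:1  1:33  2:14  3:32  4:24  5:18  6:35
Giant step factor: 33^(-7) ≡ 7 (mod 43).
Scan 27·7^i mod 43 for i = 0, 1, …:
  i=0: 27   i=1: 17   i=2: 33
Match at i=2, j=1: e = 2·7 + 1 = 15.

15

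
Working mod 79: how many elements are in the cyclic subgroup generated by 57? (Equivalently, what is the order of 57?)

The order of 57 must divide p − 1 = 78 = 2 · 3 · 13.
Divisors: 1, 2, 3, 6, 13, 26, 39, 78.
Check each in increasing order: 57^1 ≡ 57;  57^2 ≡ 10;  57^3 ≡ 17;  57^6 ≡ 52;  57^13 ≡ 78;  57^26 ≡ 1.
Smallest exponent giving 1 is 26.

26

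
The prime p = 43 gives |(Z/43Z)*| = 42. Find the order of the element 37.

The order of 37 must divide p − 1 = 42 = 2 · 3 · 7.
Divisors: 1, 2, 3, 6, 7, 14, 21, 42.
Check each in increasing order: 37^1 ≡ 37;  37^2 ≡ 36;  37^3 ≡ 42;  37^6 ≡ 1.
Smallest exponent giving 1 is 6.

6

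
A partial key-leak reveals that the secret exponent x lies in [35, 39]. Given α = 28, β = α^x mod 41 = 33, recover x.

Compute 28^35 mod 41 = 14, then multiply by 28 repeatedly:
  28^35=14  28^36=23  28^37=29  28^38=33
Found 33 at exponent 38.

38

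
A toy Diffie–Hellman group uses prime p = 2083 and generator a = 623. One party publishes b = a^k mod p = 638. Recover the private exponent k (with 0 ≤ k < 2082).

1370

Baby-step giant-step with m = ceil(sqrt(2082)) = 46.
Baby table (623^j mod 2083 for j=0..45):
  0:1  1:623  2:691  3:1395  4:474  5:1599  6:503  7:919
  8:1795  9:1797  10:960  11:259  12:966  13:1914  14:946  15:1952
  16:1707  17:1131  18:559  19:396  20:914  21:763  22:425  23:234
  24:2055  25:1303  26:1482  27:517  28:1309  29:1054  30:497  31:1347
  32:1815  33:1759  34:199  35:1080  36:31  37:566  38:591  39:1585
  40:113  41:1660  42:1012  43:1410  44:1487  45:1549
Giant step factor: 623^(-46) ≡ 1146 (mod 2083).
Scan 638·1146^i mod 2083 for i = 0, 1, …:
  i=0: 638   i=1: 15   i=2: 526   i=3: 809
  i=4: 179   i=5: 1000   i=6: 350   i=7: 1164
  i=8: 824   i=9: 705     …   i=28: 1874
  i=29: 31
Match at i=29, j=36: k = 29·46 + 36 = 1370.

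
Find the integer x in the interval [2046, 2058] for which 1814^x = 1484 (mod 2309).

Compute 1814^2046 mod 2309 = 1598, then multiply by 1814 repeatedly:
  1814^2046=1598  1814^2047=977  1814^2048=1275  1814^2049=1541  1814^2050=1484
Found 1484 at exponent 2050.

2050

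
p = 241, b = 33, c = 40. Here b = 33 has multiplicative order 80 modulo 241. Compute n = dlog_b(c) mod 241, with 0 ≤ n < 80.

44

Baby-step giant-step with m = ceil(sqrt(80)) = 9.
Baby table (33^j mod 241 for j=0..8):
  0:1  1:33  2:125  3:28  4:201  5:126  6:61  7:85
  8:154
Giant step factor: 33^(-9) ≡ 23 (mod 241).
Scan 40·23^i mod 241 for i = 0, 1, …:
  i=0: 40   i=1: 197   i=2: 193   i=3: 101
  i=4: 154
Match at i=4, j=8: n = 4·9 + 8 = 44.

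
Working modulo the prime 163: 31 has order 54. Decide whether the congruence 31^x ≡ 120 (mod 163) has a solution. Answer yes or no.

120 ∈ ⟨31⟩ iff 120^54 ≡ 1 (mod 163), since |⟨31⟩| = 54.
120^54 mod 163 = 58.
Since 58 ≠ 1, 120 does not lie in the subgroup.

no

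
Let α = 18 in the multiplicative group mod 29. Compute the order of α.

The order of 18 must divide p − 1 = 28 = 2^2 · 7.
Divisors: 1, 2, 4, 7, 14, 28.
Check each in increasing order: 18^1 ≡ 18;  18^2 ≡ 5;  18^4 ≡ 25;  18^7 ≡ 17;  18^14 ≡ 28;  18^28 ≡ 1.
Smallest exponent giving 1 is 28.

28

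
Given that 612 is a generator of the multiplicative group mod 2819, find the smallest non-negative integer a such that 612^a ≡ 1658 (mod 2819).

2712

Baby-step giant-step with m = ceil(sqrt(2818)) = 54.
Baby table (612^j mod 2819 for j=0..53):
  0:1  1:612  2:2436  3:2400  4:101  5:2613  6:783  7:2785
  8:1744  9:1746  10:151  11:2204  12:1366  13:1568  14:1156  15:2722
  16:2654  17:504  18:1177  19:1479  20:249  21:162  22:479  23:2791
  24:2597  25:2267  26:456  27:2810  28:130  29:628  30:952  31:1910
  32:1854  33:1410  34:306  35:1218  36:1200  37:1460  38:2716  39:1801
  40:2802  41:872  42:873  43:1485  44:1102  45:683  46:784  47:578
  48:1361  49:1327  50:252  51:1998  52:2149  53:1534
Giant step factor: 612^(-54) ≡ 2645 (mod 2819).
Scan 1658·2645^i mod 2819 for i = 0, 1, …:
  i=0: 1658   i=1: 1865   i=2: 2494   i=3: 170
  i=4: 1429   i=5: 2245   i=6: 1211   i=7: 711
  i=8: 322   i=9: 352     …   i=49: 705
  i=50: 1366
Match at i=50, j=12: a = 50·54 + 12 = 2712.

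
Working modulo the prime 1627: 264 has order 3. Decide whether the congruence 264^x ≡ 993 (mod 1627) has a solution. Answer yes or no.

⟨264⟩ has order 3; its elements mod 1627 are {1, 264, 1362}.
993 is not in this set.

no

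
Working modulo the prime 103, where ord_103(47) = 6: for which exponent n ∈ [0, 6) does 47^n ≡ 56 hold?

4

Successive powers of 47 modulo 103:
  47^0=1  47^1=47  47^2=46  47^3=102  47^4=56
So 47^4 ≡ 56 (mod 103), giving n = 4.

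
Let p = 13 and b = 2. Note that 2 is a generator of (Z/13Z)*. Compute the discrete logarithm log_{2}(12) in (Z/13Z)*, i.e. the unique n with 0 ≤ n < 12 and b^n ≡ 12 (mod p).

Successive powers of 2 modulo 13:
  2^0=1  2^1=2  2^2=4  2^3=8  2^4=3  2^5=6
  2^6=12
So 2^6 ≡ 12 (mod 13), giving n = 6.

6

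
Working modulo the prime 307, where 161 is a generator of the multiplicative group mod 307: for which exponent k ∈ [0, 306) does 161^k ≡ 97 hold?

Baby-step giant-step with m = ceil(sqrt(306)) = 18.
Baby table (161^j mod 307 for j=0..17):
  0:1  1:161  2:133  3:230  4:190  5:197  6:96  7:106
  8:181  9:283  10:127  11:185  12:6  13:45  14:184  15:152
  16:219  17:261
Giant step factor: 161^(-18) ≡ 105 (mod 307).
Scan 97·105^i mod 307 for i = 0, 1, …:
  i=0: 97   i=1: 54   i=2: 144   i=3: 77
  i=4: 103   i=5: 70   i=6: 289   i=7: 259
  i=8: 179   i=9: 68   i=10: 79   i=11: 6
Match at i=11, j=12: k = 11·18 + 12 = 210.

210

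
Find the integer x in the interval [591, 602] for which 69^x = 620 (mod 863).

Compute 69^591 mod 863 = 641, then multiply by 69 repeatedly:
  69^591=641  69^592=216  69^593=233  69^594=543  69^595=358
  69^596=538  69^597=13  69^598=34  69^599=620
Found 620 at exponent 599.

599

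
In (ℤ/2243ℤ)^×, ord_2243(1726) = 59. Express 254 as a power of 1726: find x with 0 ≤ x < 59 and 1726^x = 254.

56

Baby-step giant-step with m = ceil(sqrt(59)) = 8.
Baby table (1726^j mod 2243 for j=0..7):
  0:1  1:1726  2:372  3:574  4:1561  5:443  6:1998  7:1057
Giant step factor: 1726^(-8) ≡ 1717 (mod 2243).
Scan 254·1717^i mod 2243 for i = 0, 1, …:
  i=0: 254   i=1: 976   i=2: 271   i=3: 1006
  i=4: 192   i=5: 2186   i=6: 823   i=7: 1
Match at i=7, j=0: x = 7·8 + 0 = 56.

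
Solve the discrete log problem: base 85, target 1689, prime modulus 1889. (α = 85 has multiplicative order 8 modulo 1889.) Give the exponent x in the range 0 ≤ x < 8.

Successive powers of 85 modulo 1889:
  85^0=1  85^1=85  85^2=1558  85^3=200  85^4=1888  85^5=1804
  85^6=331  85^7=1689
So 85^7 ≡ 1689 (mod 1889), giving x = 7.

7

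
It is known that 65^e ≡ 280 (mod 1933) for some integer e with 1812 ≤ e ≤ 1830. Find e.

1828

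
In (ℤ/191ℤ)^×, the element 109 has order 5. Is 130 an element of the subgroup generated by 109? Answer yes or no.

⟨109⟩ has order 5; its elements mod 191 are {1, 39, 49, 109, 184}.
130 is not in this set.

no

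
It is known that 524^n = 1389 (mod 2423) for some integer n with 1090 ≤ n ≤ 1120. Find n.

1118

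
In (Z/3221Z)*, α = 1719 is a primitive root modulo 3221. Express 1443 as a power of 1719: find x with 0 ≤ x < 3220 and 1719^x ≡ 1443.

Baby-step giant-step with m = ceil(sqrt(3220)) = 57.
Baby table (1719^j mod 3221 for j=0..56):
  0:1  1:1719  2:1304  3:2981  4:2949  5:2698  6:2843  7:860
  8:3122  9:532  10:2965  11:1213  12:1160  13:241  14:1991  15:1827
  16:138  17:2089  18:2797  19:2311  20:1116  21:1909  22:2593  23:2724
  24:2443  25:2554  26:103  27:3123  28:2251  29:1048  30:973  31:888
  32:2939  33:1613  34:2687  35:39  36:2621  37:2541  38:303  39:2276
  40:2150  41:1363  42:1330  43:2581  44:1422  45:2900  46:2213  47:146
  48:2957  49:345  50:391  51:2161  52:946  53:2790  54:3162  55:1651
  56:368
Giant step factor: 1719^(-57) ≡ 987 (mod 3221).
Scan 1443·987^i mod 3221 for i = 0, 1, …:
  i=0: 1443   i=1: 559   i=2: 942   i=3: 2106
  i=4: 1077   i=5: 69   i=6: 462   i=7: 1833
  i=8: 2190   i=9: 239     …   i=50: 2422
  i=51: 532
Match at i=51, j=9: x = 51·57 + 9 = 2916.

2916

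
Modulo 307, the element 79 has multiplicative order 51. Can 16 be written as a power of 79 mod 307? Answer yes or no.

yes

16 ∈ ⟨79⟩ iff 16^51 ≡ 1 (mod 307), since |⟨79⟩| = 51.
16^51 mod 307 = 1.
Since 1 = 1, 16 lies in the subgroup.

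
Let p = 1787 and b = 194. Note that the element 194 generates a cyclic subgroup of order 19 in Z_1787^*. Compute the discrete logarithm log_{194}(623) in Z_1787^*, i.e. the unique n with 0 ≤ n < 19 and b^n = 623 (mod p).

Successive powers of 194 modulo 1787:
  194^0=1  194^1=194  194^2=109  194^3=1489  194^4=1159  194^5=1471
  194^6=1241  194^7=1296  194^8=1244  194^9=91  194^10=1571  194^11=984
  194^12=1474  194^13=36  194^14=1623  194^15=350  194^16=1781  194^17=623
So 194^17 ≡ 623 (mod 1787), giving n = 17.

17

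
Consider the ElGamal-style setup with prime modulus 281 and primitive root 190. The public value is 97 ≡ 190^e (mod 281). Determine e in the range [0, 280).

79

Baby-step giant-step with m = ceil(sqrt(280)) = 17.
Baby table (190^j mod 281 for j=0..16):
  0:1  1:190  2:132  3:71  4:2  5:99  6:264  7:142
  8:4  9:198  10:247  11:3  12:8  13:115  14:213  15:6
  16:16
Giant step factor: 190^(-17) ≡ 11 (mod 281).
Scan 97·11^i mod 281 for i = 0, 1, …:
  i=0: 97   i=1: 224   i=2: 216   i=3: 128
  i=4: 3
Match at i=4, j=11: e = 4·17 + 11 = 79.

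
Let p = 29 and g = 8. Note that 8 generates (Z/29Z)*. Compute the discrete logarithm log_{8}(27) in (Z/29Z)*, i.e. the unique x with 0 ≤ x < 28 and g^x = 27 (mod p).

5

Successive powers of 8 modulo 29:
  8^0=1  8^1=8  8^2=6  8^3=19  8^4=7  8^5=27
So 8^5 ≡ 27 (mod 29), giving x = 5.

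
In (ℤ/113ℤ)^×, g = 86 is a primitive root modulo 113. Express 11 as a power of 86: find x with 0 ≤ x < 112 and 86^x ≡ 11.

62

Baby-step giant-step with m = ceil(sqrt(112)) = 11.
Baby table (86^j mod 113 for j=0..10):
  0:1  1:86  2:51  3:92  4:2  5:59  6:102  7:71
  8:4  9:5  10:91
Giant step factor: 86^(-11) ≡ 39 (mod 113).
Scan 11·39^i mod 113 for i = 0, 1, …:
  i=0: 11   i=1: 90   i=2: 7   i=3: 47
  i=4: 25   i=5: 71
Match at i=5, j=7: x = 5·11 + 7 = 62.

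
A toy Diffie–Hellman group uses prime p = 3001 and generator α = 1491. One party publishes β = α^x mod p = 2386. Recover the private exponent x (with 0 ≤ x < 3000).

942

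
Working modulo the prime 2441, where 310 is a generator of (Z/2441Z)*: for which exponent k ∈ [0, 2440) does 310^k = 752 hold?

Baby-step giant-step with m = ceil(sqrt(2440)) = 50.
Baby table (310^j mod 2441 for j=0..49):
  0:1  1:310  2:901  3:1036  4:1389  5:974  6:1697  7:1255
  8:931  9:572  10:1568  11:321  12:1870  13:1183  14:580  15:1607
  16:206  17:394  18:90  19:1049  20:537  21:482  22:519  23:2225
  24:1388  25:664  26:796  27:219  28:1983  29:2039  30:2312  31:1507
  32:939  33:611  34:1453  35:1286  36:777  37:1652  38:1951  39:1883
  40:331  41:88  42:429  43:1176  44:851  45:182  46:277  47:435
  48:595  49:1375
Giant step factor: 310^(-50) ≡ 95 (mod 2441).
Scan 752·95^i mod 2441 for i = 0, 1, …:
  i=0: 752   i=1: 651   i=2: 820   i=3: 2229
  i=4: 1829   i=5: 444   i=6: 683   i=7: 1419
  i=8: 550   i=9: 989     …   i=40: 2079
  i=41: 2225
Match at i=41, j=23: k = 41·50 + 23 = 2073.

2073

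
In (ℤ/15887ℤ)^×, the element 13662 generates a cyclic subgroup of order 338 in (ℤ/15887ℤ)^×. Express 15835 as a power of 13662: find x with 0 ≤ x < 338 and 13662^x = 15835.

Baby-step giant-step with m = ceil(sqrt(338)) = 19.
Baby table (13662^j mod 15887 for j=0..18):
  0:1  1:13662  2:9768  3:15503  4:12389  5:14307  6:4473  7:8724
  8:3014  9:14051  10:2141  11:2375  12:5996  13:3980  14:9446  15:1151
  16:12719  17:10859  18:2852
Giant step factor: 13662^(-19) ≡ 2404 (mod 15887).
Scan 15835·2404^i mod 15887 for i = 0, 1, …:
  i=0: 15835   i=1: 2088   i=2: 15147   i=3: 384
  i=4: 1690   i=5: 11575   i=6: 8163   i=7: 3407
  i=8: 8623   i=9: 13044   i=10: 12725   i=11: 8425
  i=12: 13662
Match at i=12, j=1: x = 12·19 + 1 = 229.

229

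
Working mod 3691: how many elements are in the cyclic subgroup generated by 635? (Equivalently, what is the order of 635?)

3690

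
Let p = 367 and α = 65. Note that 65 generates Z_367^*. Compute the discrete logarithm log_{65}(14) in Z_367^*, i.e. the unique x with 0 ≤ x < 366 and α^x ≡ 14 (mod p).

238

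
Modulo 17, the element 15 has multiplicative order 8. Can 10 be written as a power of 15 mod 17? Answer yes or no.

10 ∈ ⟨15⟩ iff 10^8 ≡ 1 (mod 17), since |⟨15⟩| = 8.
10^8 mod 17 = 16.
Since 16 ≠ 1, 10 does not lie in the subgroup.

no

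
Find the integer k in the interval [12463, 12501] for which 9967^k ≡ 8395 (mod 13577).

12496

Compute 9967^12463 mod 13577 = 298, then multiply by 9967 repeatedly:
  9967^12463=298  9967^12464=10380  9967^12465=720  9967^12466=7584  9967^12467=6569
  9967^12468=4929  9967^12469=5757  9967^12470=3617  9967^12471=3704  9967^12472=1905
  9967^12473=6489  9967^12474=8612  9967^12475=2010  9967^12476=7595  9967^12477=7590
  9967^12478=12063  9967^12479=7586  9967^12480=12926  9967^12481=1289  9967^12482=3621
  9967^12483=2841  9967^12484=8202  9967^12485=2217  9967^12486=7060  9967^12487=11006
  9967^12488=8219  9967^12489=8732  9967^12490=3274  9967^12491=6427  9967^12492=1623
  9967^12493=6234  9967^12494=5926  9967^12495=4492  9967^12496=8395
Found 8395 at exponent 12496.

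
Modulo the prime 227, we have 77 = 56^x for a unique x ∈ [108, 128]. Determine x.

112

Compute 56^108 mod 227 = 64, then multiply by 56 repeatedly:
  56^108=64  56^109=179  56^110=36  56^111=200  56^112=77
Found 77 at exponent 112.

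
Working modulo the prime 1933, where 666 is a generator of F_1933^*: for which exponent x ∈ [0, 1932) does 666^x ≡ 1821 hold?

Baby-step giant-step with m = ceil(sqrt(1932)) = 44.
Baby table (666^j mod 1933 for j=0..43):
  0:1  1:666  2:899  3:1437  4:207  5:619  6:525  7:1710
  8:323  9:555  10:427  11:231  12:1139  13:838  14:1404  15:1425
  16:1880  17:1429  18:678  19:1159  20:627  21:54  22:1170  23:221
  24:278  25:1513  26:565  27:1288  28:1489  29:45  30:975  31:1795
  32:876  33:1583  34:793  35:429  36:1563  37:1004  38:1779  39:1818
  40:730  41:997  42:983  43:1324
Giant step factor: 666^(-44) ≡ 1444 (mod 1933).
Scan 1821·1444^i mod 1933 for i = 0, 1, …:
  i=0: 1821   i=1: 644   i=2: 163   i=3: 1479
  i=4: 1644   i=5: 212   i=6: 714   i=7: 727
  i=8: 169   i=9: 478     …   i=38: 1908
  i=39: 627
Match at i=39, j=20: x = 39·44 + 20 = 1736.

1736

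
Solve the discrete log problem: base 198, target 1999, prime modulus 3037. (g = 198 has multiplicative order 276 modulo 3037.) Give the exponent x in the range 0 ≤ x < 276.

Baby-step giant-step with m = ceil(sqrt(276)) = 17.
Baby table (198^j mod 3037 for j=0..16):
  0:1  1:198  2:2760  3:2857  4:804  5:1268  6:2030  7:1056
  8:2572  9:2077  10:1251  11:1701  12:2728  13:2595  14:557  15:954
  16:598
Giant step factor: 198^(-17) ≡ 2414 (mod 3037).
Scan 1999·2414^i mod 3037 for i = 0, 1, …:
  i=0: 1999   i=1: 2830   i=2: 1407   i=3: 1132
  i=4: 2385   i=5: 2275   i=6: 954
Match at i=6, j=15: x = 6·17 + 15 = 117.

117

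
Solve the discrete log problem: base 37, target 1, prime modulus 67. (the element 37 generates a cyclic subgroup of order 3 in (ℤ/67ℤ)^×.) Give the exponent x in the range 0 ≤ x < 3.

Successive powers of 37 modulo 67:
  37^0=1
So 37^0 ≡ 1 (mod 67), giving x = 0.

0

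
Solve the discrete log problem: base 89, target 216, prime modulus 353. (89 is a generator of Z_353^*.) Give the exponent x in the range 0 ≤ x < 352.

Baby-step giant-step with m = ceil(sqrt(352)) = 19.
Baby table (89^j mod 353 for j=0..18):
  0:1  1:89  2:155  3:28  4:21  5:104  6:78  7:235
  8:88  9:66  10:226  11:346  12:83  13:327  14:157  15:206
  16:331  17:160  18:120
Giant step factor: 89^(-19) ≡ 51 (mod 353).
Scan 216·51^i mod 353 for i = 0, 1, …:
  i=0: 216   i=1: 73   i=2: 193   i=3: 312
  i=4: 27   i=5: 318   i=6: 333   i=7: 39
  i=8: 224   i=9: 128   i=10: 174   i=11: 49
  i=12: 28
Match at i=12, j=3: x = 12·19 + 3 = 231.

231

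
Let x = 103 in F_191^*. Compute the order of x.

95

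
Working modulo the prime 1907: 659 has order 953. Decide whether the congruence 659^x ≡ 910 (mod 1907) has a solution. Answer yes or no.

yes

910 ∈ ⟨659⟩ iff 910^953 ≡ 1 (mod 1907), since |⟨659⟩| = 953.
910^953 mod 1907 = 1.
Since 1 = 1, 910 lies in the subgroup.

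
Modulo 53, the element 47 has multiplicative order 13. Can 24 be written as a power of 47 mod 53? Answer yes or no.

24 ∈ ⟨47⟩ iff 24^13 ≡ 1 (mod 53), since |⟨47⟩| = 13.
24^13 mod 53 = 1.
Since 1 = 1, 24 lies in the subgroup.

yes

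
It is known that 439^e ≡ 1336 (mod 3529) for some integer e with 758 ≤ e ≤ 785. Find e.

Compute 439^758 mod 3529 = 3494, then multiply by 439 repeatedly:
  439^758=3494  439^759=2280  439^760=2213  439^761=1032  439^762=1336
Found 1336 at exponent 762.

762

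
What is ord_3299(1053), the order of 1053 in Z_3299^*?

1649

The order of 1053 must divide p − 1 = 3298 = 2 · 17 · 97.
Divisors: 1, 2, 17, 34, 97, 194, 1649, 3298.
Check each in increasing order: 1053^1 ≡ 1053;  1053^2 ≡ 345;  1053^17 ≡ 411;  1053^34 ≡ 672;  1053^97 ≡ 1204;  1053^194 ≡ 1355;  1053^1649 ≡ 1.
Smallest exponent giving 1 is 1649.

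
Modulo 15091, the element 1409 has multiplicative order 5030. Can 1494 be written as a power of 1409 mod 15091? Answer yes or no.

yes

1494 ∈ ⟨1409⟩ iff 1494^5030 ≡ 1 (mod 15091), since |⟨1409⟩| = 5030.
1494^5030 mod 15091 = 1.
Since 1 = 1, 1494 lies in the subgroup.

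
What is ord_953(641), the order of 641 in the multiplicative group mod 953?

136

The order of 641 must divide p − 1 = 952 = 2^3 · 7 · 17.
Divisors: 1, 2, 4, 7, 8, 14, 17, 28, 34, 56, 68, 119, 136, 238, 476, 952.
Check each in increasing order: 641^1 ≡ 641;  641^2 ≡ 138;  641^4 ≡ 937;  641^7 ≡ 830;  641^8 ≡ 256;  641^14 ≡ 834;  641^17 ≡ 336;  641^28 ≡ 819;  641^34 ≡ 442;  641^56 ≡ 802;  641^68 ≡ 952;  641^119 ≡ 156;  641^136 ≡ 1.
Smallest exponent giving 1 is 136.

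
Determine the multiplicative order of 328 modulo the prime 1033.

The order of 328 must divide p − 1 = 1032 = 2^3 · 3 · 43.
Divisors: 1, 2, 3, 4, 6, 8, 12, 24, 43, 86, 129, 172, 258, 344, 516, 1032.
Check each in increasing order: 328^1 ≡ 328;  328^2 ≡ 152;  328^3 ≡ 272;  328^4 ≡ 378;  328^6 ≡ 641;  328^8 ≡ 330;  328^12 ≡ 780;  328^24 ≡ 996;  328^43 ≡ 14;  328^86 ≡ 196;  328^129 ≡ 678;  328^172 ≡ 195;  328^258 ≡ 1032;  328^344 ≡ 837;  328^516 ≡ 1.
Smallest exponent giving 1 is 516.

516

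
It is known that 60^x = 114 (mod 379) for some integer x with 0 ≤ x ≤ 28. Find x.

Compute 60^0 mod 379 = 1, then multiply by 60 repeatedly:
  60^0=1  60^1=60  60^2=189  60^3=349  60^4=95
  60^5=15  60^6=142  60^7=182  60^8=308  60^9=288
  60^10=225  60^11=235  60^12=77  60^13=72  60^14=151
  60^15=343  60^16=114
Found 114 at exponent 16.

16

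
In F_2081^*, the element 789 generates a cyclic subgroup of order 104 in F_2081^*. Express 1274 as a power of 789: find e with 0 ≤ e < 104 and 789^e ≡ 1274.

Baby-step giant-step with m = ceil(sqrt(104)) = 11.
Baby table (789^j mod 2081 for j=0..10):
  0:1  1:789  2:302  3:1044  4:1721  5:1057  6:1573  7:821
  8:578  9:303  10:1833
Giant step factor: 789^(-11) ≡ 1184 (mod 2081).
Scan 1274·1184^i mod 2081 for i = 0, 1, …:
  i=0: 1274   i=1: 1772   i=2: 400   i=3: 1213
  i=4: 302
Match at i=4, j=2: e = 4·11 + 2 = 46.

46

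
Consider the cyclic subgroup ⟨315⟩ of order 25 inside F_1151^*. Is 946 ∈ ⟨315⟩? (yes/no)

yes

⟨315⟩ has order 25; its elements mod 1151 are {1, 110, 120, 224, 239, 315, 334, 349, 407, 444, 469, 470, 498, 539, 588, 589, 590, 683, 722, 946, 968, 1032, 1056, 1059, 1060}.
946 is in this set.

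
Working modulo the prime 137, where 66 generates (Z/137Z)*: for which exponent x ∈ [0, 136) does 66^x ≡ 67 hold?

Baby-step giant-step with m = ceil(sqrt(136)) = 12.
Baby table (66^j mod 137 for j=0..11):
  0:1  1:66  2:109  3:70  4:99  5:95  6:105  7:80
  8:74  9:89  10:120  11:111
Giant step factor: 66^(-12) ≡ 78 (mod 137).
Scan 67·78^i mod 137 for i = 0, 1, …:
  i=0: 67   i=1: 20   i=2: 53   i=3: 24
  i=4: 91   i=5: 111
Match at i=5, j=11: x = 5·12 + 11 = 71.

71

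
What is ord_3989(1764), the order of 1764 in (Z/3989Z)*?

1994

The order of 1764 must divide p − 1 = 3988 = 2^2 · 997.
Divisors: 1, 2, 4, 997, 1994, 3988.
Check each in increasing order: 1764^1 ≡ 1764;  1764^2 ≡ 276;  1764^4 ≡ 385;  1764^997 ≡ 3988;  1764^1994 ≡ 1.
Smallest exponent giving 1 is 1994.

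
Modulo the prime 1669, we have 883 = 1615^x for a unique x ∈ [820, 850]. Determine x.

830

Compute 1615^820 mod 1669 = 622, then multiply by 1615 repeatedly:
  1615^820=622  1615^821=1461  1615^822=1218  1615^823=988  1615^824=56
  1615^825=314  1615^826=1403  1615^827=1012  1615^828=429  1615^829=200
  1615^830=883
Found 883 at exponent 830.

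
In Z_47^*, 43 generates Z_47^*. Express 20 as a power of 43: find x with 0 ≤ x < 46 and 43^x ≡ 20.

17

Successive powers of 43 modulo 47:
  43^0=1  43^1=43  43^2=16  43^3=30  43^4=21  43^5=10
  43^6=7  43^7=19  43^8=18  43^9=22  43^10=6  43^11=23
  43^12=2  43^13=39  43^14=32  43^15=13  43^16=42  43^17=20
So 43^17 ≡ 20 (mod 47), giving x = 17.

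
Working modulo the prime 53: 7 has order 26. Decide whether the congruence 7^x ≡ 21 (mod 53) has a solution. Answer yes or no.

no

21 ∈ ⟨7⟩ iff 21^26 ≡ 1 (mod 53), since |⟨7⟩| = 26.
21^26 mod 53 = 52.
Since 52 ≠ 1, 21 does not lie in the subgroup.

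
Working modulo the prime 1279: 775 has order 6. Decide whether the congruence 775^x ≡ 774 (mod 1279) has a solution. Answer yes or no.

⟨775⟩ has order 6; its elements mod 1279 are {1, 504, 505, 774, 775, 1278}.
774 is in this set.

yes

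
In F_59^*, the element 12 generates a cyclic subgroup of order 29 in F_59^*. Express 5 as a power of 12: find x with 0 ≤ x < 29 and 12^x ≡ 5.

28

Successive powers of 12 modulo 59:
  12^0=1  12^1=12  12^2=26  12^3=17  12^4=27  12^5=29
  12^6=53  12^7=46  12^8=21  12^9=16  12^10=15  12^11=3
  12^12=36  12^13=19  12^14=51  12^15=22  12^16=28  12^17=41
  12^18=20  12^19=4  12^20=48  12^21=45  12^22=9  12^23=49
  12^24=57  12^25=35  12^26=7  12^27=25  12^28=5
So 12^28 ≡ 5 (mod 59), giving x = 28.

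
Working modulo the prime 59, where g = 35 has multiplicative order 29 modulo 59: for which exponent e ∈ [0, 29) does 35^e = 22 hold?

18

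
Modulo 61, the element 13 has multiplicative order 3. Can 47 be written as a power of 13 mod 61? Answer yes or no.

⟨13⟩ has order 3; its elements mod 61 are {1, 13, 47}.
47 is in this set.

yes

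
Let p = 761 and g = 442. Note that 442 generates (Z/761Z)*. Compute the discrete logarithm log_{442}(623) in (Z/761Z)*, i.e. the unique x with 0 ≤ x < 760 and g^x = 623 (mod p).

657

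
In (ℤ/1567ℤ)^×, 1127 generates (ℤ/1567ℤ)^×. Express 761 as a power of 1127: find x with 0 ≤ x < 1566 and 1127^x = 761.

1096

Baby-step giant-step with m = ceil(sqrt(1566)) = 40.
Baby table (1127^j mod 1567 for j=0..39):
  0:1  1:1127  2:859  3:1254  4:1391  5:657  6:815  7:243
  8:1203  9:326  10:724  11:1108  12:1384  13:603  14:1070  15:867
  16:868  17:428  18:1287  19:974  20:798  21:1455  22:703  23:946
  24:582  25:908  26:65  27:1173  28:990  29:26  30:1096  31:396
  32:1264  33:125  34:1412  35:819  36:50  37:1505  38:641  39:20
Giant step factor: 1127^(-40) ≡ 695 (mod 1567).
Scan 761·695^i mod 1567 for i = 0, 1, …:
  i=0: 761   i=1: 816   i=2: 1433   i=3: 890
  i=4: 1152   i=5: 1470   i=6: 1533   i=7: 1442
  i=8: 877   i=9: 1519     …   i=26: 725
  i=27: 868
Match at i=27, j=16: x = 27·40 + 16 = 1096.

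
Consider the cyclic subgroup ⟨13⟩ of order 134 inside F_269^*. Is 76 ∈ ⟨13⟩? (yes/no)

no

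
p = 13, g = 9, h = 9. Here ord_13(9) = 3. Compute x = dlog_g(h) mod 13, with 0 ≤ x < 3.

1

Successive powers of 9 modulo 13:
  9^0=1  9^1=9
So 9^1 ≡ 9 (mod 13), giving x = 1.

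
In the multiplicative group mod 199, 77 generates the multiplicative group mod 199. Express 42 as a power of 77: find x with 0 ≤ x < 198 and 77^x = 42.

51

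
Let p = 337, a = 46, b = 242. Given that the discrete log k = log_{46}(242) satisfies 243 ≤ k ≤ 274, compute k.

254

Compute 46^243 mod 337 = 218, then multiply by 46 repeatedly:
  46^243=218  46^244=255  46^245=272  46^246=43  46^247=293
  46^248=335  46^249=245  46^250=149  46^251=114  46^252=189
  46^253=269  46^254=242
Found 242 at exponent 254.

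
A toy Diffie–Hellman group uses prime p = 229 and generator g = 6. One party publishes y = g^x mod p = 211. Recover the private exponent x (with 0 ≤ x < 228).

95

Baby-step giant-step with m = ceil(sqrt(228)) = 16.
Baby table (6^j mod 229 for j=0..15):
  0:1  1:6  2:36  3:216  4:151  5:219  6:169  7:98
  8:130  9:93  10:100  11:142  12:165  13:74  14:215  15:145
Giant step factor: 6^(-16) ≡ 224 (mod 229).
Scan 211·224^i mod 229 for i = 0, 1, …:
  i=0: 211   i=1: 90   i=2: 8   i=3: 189
  i=4: 200   i=5: 145
Match at i=5, j=15: x = 5·16 + 15 = 95.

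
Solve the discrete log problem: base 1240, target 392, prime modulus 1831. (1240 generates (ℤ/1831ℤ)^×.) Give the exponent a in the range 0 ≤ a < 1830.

1456

Baby-step giant-step with m = ceil(sqrt(1830)) = 43.
Baby table (1240^j mod 1831 for j=0..42):
  0:1  1:1240  2:1391  3:38  4:1345  5:1590  6:1444  7:1673
  8:1828  9:1773  10:1320  11:1717  12:1458  13:723  14:1161  15:474
  16:9  17:174  18:1533  19:342  20:1119  21:1493  22:179  23:409
  24:1804  25:1309  26:894  27:805  28:305  29:1014  30:1294  31:604
  32:81  33:1566  34:980  35:1247  36:916  37:620  38:1611  39:19
  40:1588  41:795  42:722
Giant step factor: 1240^(-43) ≡ 394 (mod 1831).
Scan 392·394^i mod 1831 for i = 0, 1, …:
  i=0: 392   i=1: 644   i=2: 1058   i=3: 1215
  i=4: 819   i=5: 430   i=6: 968   i=7: 544
  i=8: 109   i=9: 833     …   i=32: 457
  i=33: 620
Match at i=33, j=37: a = 33·43 + 37 = 1456.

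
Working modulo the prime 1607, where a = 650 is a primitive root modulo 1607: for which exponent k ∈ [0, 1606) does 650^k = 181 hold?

Baby-step giant-step with m = ceil(sqrt(1606)) = 41.
Baby table (650^j mod 1607 for j=0..40):
  0:1  1:650  2:1466  3:1556  4:597  5:763  6:994  7:86
  8:1262  9:730  10:435  11:1525  12:1338  13:313  14:968  15:863
  16:107  17:449  18:983  19:971  20:1206  21:1291  22:296  23:1167
  24:46  25:974  26:1549  27:868  28:143  29:1351  30:728  31:742
  32:200  33:1440  34:726  35:1049  36:482  37:1542  38:1139  39:1130
  40:101
Giant step factor: 650^(-41) ≡ 278 (mod 1607).
Scan 181·278^i mod 1607 for i = 0, 1, …:
  i=0: 181   i=1: 501   i=2: 1076   i=3: 226
  i=4: 155   i=5: 1308   i=6: 442   i=7: 744
  i=8: 1136   i=9: 836     …   i=25: 559
  i=26: 1130
Match at i=26, j=39: k = 26·41 + 39 = 1105.

1105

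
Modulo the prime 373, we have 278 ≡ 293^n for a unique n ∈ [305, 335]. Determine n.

314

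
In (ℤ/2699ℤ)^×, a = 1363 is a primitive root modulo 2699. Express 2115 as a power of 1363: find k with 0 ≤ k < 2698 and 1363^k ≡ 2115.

2388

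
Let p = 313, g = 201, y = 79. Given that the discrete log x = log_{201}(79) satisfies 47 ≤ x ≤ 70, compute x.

Compute 201^47 mod 313 = 187, then multiply by 201 repeatedly:
  201^47=187  201^48=27  201^49=106  201^50=22  201^51=40
  201^52=215  201^53=21  201^54=152  201^55=191  201^56=205
  201^57=202  201^58=225  201^59=153  201^60=79
Found 79 at exponent 60.

60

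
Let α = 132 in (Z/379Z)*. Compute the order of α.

189

The order of 132 must divide p − 1 = 378 = 2 · 3^3 · 7.
Divisors: 1, 2, 3, 6, 7, 9, 14, 18, 21, 27, 42, 54, 63, 126, 189, 378.
Check each in increasing order: 132^1 ≡ 132;  132^2 ≡ 369;  132^3 ≡ 196;  132^6 ≡ 137;  132^7 ≡ 271;  132^9 ≡ 322;  132^14 ≡ 294;  132^18 ≡ 217;  132^21 ≡ 84;  132^27 ≡ 138;  132^42 ≡ 234;  132^54 ≡ 94;  132^63 ≡ 327;  132^126 ≡ 51;  132^189 ≡ 1.
Smallest exponent giving 1 is 189.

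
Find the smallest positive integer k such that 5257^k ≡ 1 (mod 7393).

The order of 5257 must divide p − 1 = 7392 = 2^5 · 3 · 7 · 11.
Divisors: 1, 2, 3, 4, 6, 7, 8, 11, 12, 14, 16, 21, 22, 24, 28, 32, 33, 42, 44, 48, 56, 66, 77, 84, 88, 96, 112, 132, 154, 168, 176, 224, 231, 264, 308, 336, 352, 462, 528, 616, 672, 924, 1056, 1232, 1848, 2464, 3696, 7392.
Check each in increasing order: 5257^1 ≡ 5257;  5257^2 ≡ 1015;  5257^3 ≡ 5502;  5257^4 ≡ 2598;  5257^6 ≡ 5062;  5257^7 ≡ 3527;  5257^8 ≡ 7188;  5257^11 ≡ 3219;  5257^12 ≡ 7099;  5257^14 ≡ 4703;  5257^16 ≡ 5060;  5257^21 ≡ 4982;  5257^22 ≡ 4368;  5257^24 ≡ 5113;  5257^28 ≡ 5746;  5257^32 ≡ 1641;  5257^33 ≡ 6499;  5257^42 ≡ 2023;  5257^44 ≡ 5484;  5257^48 ≡ 1121;  5257^56 ≡ 6771;  5257^66 ≡ 792;  5257^77 ≡ 6256;  5257^84 ≡ 4200;  5257^88 ≡ 6925;  5257^96 ≡ 7224;  5257^112 ≡ 2448;  5257^132 ≡ 6252;  5257^154 ≡ 6387;  5257^168 ≡ 302;  5257^176 ≡ 4627;  5257^224 ≡ 4374;  5257^231 ≡ 5300;  5257^264 ≡ 713;  5257^308 ≡ 6588;  5257^336 ≡ 2488;  5257^352 ≡ 6394;  5257^462 ≡ 3993;  5257^528 ≡ 5645;  5257^616 ≡ 4834;  5257^672 ≡ 2203;  5257^924 ≡ 4741;  5257^1056 ≡ 2195;  5257^1232 ≡ 5676;  5257^1848 ≡ 2361;  5257^2464 ≡ 5675;  5257^3696 ≡ 7392;  5257^7392 ≡ 1.
Smallest exponent giving 1 is 7392.

7392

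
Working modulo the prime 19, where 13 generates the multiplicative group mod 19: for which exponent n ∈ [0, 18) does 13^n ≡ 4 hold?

4

Successive powers of 13 modulo 19:
  13^0=1  13^1=13  13^2=17  13^3=12  13^4=4
So 13^4 ≡ 4 (mod 19), giving n = 4.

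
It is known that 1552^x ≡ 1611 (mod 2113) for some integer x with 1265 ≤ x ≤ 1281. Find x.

Compute 1552^1265 mod 2113 = 1978, then multiply by 1552 repeatedly:
  1552^1265=1978  1552^1266=1780  1552^1267=869  1552^1268=594  1552^1269=620
  1552^1270=825  1552^1271=2035  1552^1272=1498  1552^1273=596  1552^1274=1611
Found 1611 at exponent 1274.

1274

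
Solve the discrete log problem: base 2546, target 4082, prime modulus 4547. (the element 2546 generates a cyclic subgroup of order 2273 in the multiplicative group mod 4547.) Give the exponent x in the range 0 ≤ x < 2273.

1656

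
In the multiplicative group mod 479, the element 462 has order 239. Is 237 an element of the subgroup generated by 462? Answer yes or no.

237 ∈ ⟨462⟩ iff 237^239 ≡ 1 (mod 479), since |⟨462⟩| = 239.
237^239 mod 479 = 478.
Since 478 ≠ 1, 237 does not lie in the subgroup.

no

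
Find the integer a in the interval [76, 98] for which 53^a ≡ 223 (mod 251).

Compute 53^76 mod 251 = 195, then multiply by 53 repeatedly:
  53^76=195  53^77=44  53^78=73  53^79=104  53^80=241
  53^81=223
Found 223 at exponent 81.

81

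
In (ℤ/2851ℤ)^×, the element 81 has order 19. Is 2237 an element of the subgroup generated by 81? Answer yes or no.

yes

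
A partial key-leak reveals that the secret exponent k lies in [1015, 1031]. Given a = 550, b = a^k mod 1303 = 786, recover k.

Compute 550^1015 mod 1303 = 786, then multiply by 550 repeatedly:
  550^1015=786
Found 786 at exponent 1015.

1015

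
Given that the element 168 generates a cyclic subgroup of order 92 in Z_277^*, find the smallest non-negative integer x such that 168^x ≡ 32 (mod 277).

Baby-step giant-step with m = ceil(sqrt(92)) = 10.
Baby table (168^j mod 277 for j=0..9):
  0:1  1:168  2:247  3:223  4:69  5:235  6:146  7:152
  8:52  9:149
Giant step factor: 168^(-10) ≡ 258 (mod 277).
Scan 32·258^i mod 277 for i = 0, 1, …:
  i=0: 32   i=1: 223
Match at i=1, j=3: x = 1·10 + 3 = 13.

13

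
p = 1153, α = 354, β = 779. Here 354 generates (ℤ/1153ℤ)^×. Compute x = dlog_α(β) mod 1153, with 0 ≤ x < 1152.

1127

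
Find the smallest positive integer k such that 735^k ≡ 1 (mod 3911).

391

The order of 735 must divide p − 1 = 3910 = 2 · 5 · 17 · 23.
Divisors: 1, 2, 5, 10, 17, 23, 34, 46, 85, 115, 170, 230, 391, 782, 1955, 3910.
Check each in increasing order: 735^1 ≡ 735;  735^2 ≡ 507;  735^5 ≡ 2338;  735^10 ≡ 2577;  735^17 ≡ 1632;  735^23 ≡ 1346;  735^34 ≡ 33;  735^46 ≡ 923;  735^85 ≡ 1654;  735^115 ≡ 2967;  735^170 ≡ 1927;  735^230 ≡ 3339;  735^391 ≡ 1.
Smallest exponent giving 1 is 391.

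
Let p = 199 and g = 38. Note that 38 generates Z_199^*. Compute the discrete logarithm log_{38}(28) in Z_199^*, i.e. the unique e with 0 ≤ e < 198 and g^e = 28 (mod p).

Baby-step giant-step with m = ceil(sqrt(198)) = 15.
Baby table (38^j mod 199 for j=0..14):
  0:1  1:38  2:51  3:147  4:14  5:134  6:117  7:68
  8:196  9:85  10:46  11:156  12:157  13:195  14:47
Giant step factor: 38^(-15) ≡ 159 (mod 199).
Scan 28·159^i mod 199 for i = 0, 1, …:
  i=0: 28   i=1: 74   i=2: 25   i=3: 194
  i=4: 1
Match at i=4, j=0: e = 4·15 + 0 = 60.

60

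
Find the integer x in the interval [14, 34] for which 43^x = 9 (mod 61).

24

Compute 43^14 mod 61 = 4, then multiply by 43 repeatedly:
  43^14=4  43^15=50  43^16=15  43^17=35  43^18=41
  43^19=55  43^20=47  43^21=8  43^22=39  43^23=30
  43^24=9
Found 9 at exponent 24.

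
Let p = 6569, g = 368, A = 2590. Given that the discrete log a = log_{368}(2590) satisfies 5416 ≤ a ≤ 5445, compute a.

5442

Compute 368^5416 mod 6569 = 2872, then multiply by 368 repeatedly:
  368^5416=2872  368^5417=5856  368^5418=376  368^5419=419  368^5420=3105
  368^5421=6203  368^5422=3261  368^5423=4490  368^5424=3501  368^5425=844
  368^5426=1849  368^5427=3825  368^5428=1834  368^5429=4874  368^5430=295
  368^5431=3456  368^5432=3991  368^5433=3801  368^5434=6140  368^5435=6353
  368^5436=5909  368^5437=173  368^5438=4543  368^5439=3298  368^5440=4968
  368^5441=2042  368^5442=2590
Found 2590 at exponent 5442.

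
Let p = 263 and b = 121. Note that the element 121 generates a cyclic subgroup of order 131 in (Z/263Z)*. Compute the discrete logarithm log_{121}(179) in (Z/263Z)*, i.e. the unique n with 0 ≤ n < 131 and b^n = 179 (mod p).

Baby-step giant-step with m = ceil(sqrt(131)) = 12.
Baby table (121^j mod 263 for j=0..11):
  0:1  1:121  2:176  3:256  4:205  5:83  6:49  7:143
  8:208  9:183  10:51  11:122
Giant step factor: 121^(-12) ≡ 147 (mod 263).
Scan 179·147^i mod 263 for i = 0, 1, …:
  i=0: 179   i=1: 13   i=2: 70   i=3: 33
  i=4: 117   i=5: 104   i=6: 34   i=7: 1
Match at i=7, j=0: n = 7·12 + 0 = 84.

84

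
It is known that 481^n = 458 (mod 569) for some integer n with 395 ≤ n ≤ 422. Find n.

396

Compute 481^395 mod 569 = 525, then multiply by 481 repeatedly:
  481^395=525  481^396=458
Found 458 at exponent 396.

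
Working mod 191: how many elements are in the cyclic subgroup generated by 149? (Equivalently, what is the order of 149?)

95

The order of 149 must divide p − 1 = 190 = 2 · 5 · 19.
Divisors: 1, 2, 5, 10, 19, 38, 95, 190.
Check each in increasing order: 149^1 ≡ 149;  149^2 ≡ 45;  149^5 ≡ 136;  149^10 ≡ 160;  149^19 ≡ 109;  149^38 ≡ 39;  149^95 ≡ 1.
Smallest exponent giving 1 is 95.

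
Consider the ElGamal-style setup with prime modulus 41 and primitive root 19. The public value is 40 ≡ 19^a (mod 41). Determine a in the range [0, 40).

Successive powers of 19 modulo 41:
  19^0=1  19^1=19  19^2=33  19^3=12  19^4=23  19^5=27
  19^6=21  19^7=30  19^8=37  19^9=6  19^10=32  19^11=34
  19^12=31  19^13=15  19^14=39  19^15=3  19^16=16  19^17=17
  19^18=36  19^19=28  19^20=40
So 19^20 ≡ 40 (mod 41), giving a = 20.

20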